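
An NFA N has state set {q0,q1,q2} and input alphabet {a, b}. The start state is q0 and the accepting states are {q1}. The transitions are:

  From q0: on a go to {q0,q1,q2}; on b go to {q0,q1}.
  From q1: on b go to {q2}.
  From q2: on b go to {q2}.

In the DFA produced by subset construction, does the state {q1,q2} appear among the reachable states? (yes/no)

Start state of the DFA: {q0}.
{q0} --a--> {q0,q1,q2}  [new]
{q0} --b--> {q0,q1}  [new]
{q0,q1,q2} --a--> {q0,q1,q2}  [seen]
{q0,q1,q2} --b--> {q0,q1,q2}  [seen]
{q0,q1} --a--> {q0,q1,q2}  [seen]
{q0,q1} --b--> {q0,q1,q2}  [seen]
Reachable DFA states: {q0}, {q0,q1,q2}, {q0,q1}.
{q1,q2} is not among them.

no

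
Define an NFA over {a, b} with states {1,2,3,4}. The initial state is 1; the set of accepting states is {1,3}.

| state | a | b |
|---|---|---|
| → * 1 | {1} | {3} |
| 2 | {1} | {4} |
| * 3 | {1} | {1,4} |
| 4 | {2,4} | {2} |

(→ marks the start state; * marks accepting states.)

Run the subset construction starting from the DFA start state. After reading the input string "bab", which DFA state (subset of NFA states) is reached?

{3}

Start: {1}.
δ(1,b) = {3}.
Union: {3}.
After b: {3}.
δ(3,a) = {1}.
Union: {1}.
After a: {1}.
δ(1,b) = {3}.
Union: {3}.
After b: {3}.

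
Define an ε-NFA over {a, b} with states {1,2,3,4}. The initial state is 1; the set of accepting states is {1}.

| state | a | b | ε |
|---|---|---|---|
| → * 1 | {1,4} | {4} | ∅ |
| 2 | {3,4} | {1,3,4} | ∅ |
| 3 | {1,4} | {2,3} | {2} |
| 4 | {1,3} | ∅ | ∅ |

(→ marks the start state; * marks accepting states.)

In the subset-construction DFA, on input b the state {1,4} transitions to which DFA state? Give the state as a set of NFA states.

{4}

δ(1,b) = {4}; δ(4,b) = ∅.
Union: {4}.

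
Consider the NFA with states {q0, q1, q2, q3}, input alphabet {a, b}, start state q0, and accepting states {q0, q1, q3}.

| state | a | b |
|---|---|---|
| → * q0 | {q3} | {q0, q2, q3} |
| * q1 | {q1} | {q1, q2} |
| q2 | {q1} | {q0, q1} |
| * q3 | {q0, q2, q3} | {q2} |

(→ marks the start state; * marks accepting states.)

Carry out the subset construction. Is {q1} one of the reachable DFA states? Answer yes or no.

yes

Start state of the DFA: {q0}.
{q0} --a--> {q3}  [new]
{q0} --b--> {q0, q2, q3}  [new]
{q3} --a--> {q0, q2, q3}  [seen]
{q3} --b--> {q2}  [new]
{q0, q2, q3} --a--> {q0, q1, q2, q3}  [new]
{q0, q2, q3} --b--> {q0, q1, q2, q3}  [seen]
{q2} --a--> {q1}  [new]
{q2} --b--> {q0, q1}  [new]
{q0, q1, q2, q3} --a--> {q0, q1, q2, q3}  [seen]
{q0, q1, q2, q3} --b--> {q0, q1, q2, q3}  [seen]
{q1} --a--> {q1}  [seen]
{q1} --b--> {q1, q2}  [new]
{q0, q1} --a--> {q1, q3}  [new]
{q0, q1} --b--> {q0, q1, q2, q3}  [seen]
{q1, q2} --a--> {q1}  [seen]
{q1, q2} --b--> {q0, q1, q2}  [new]
{q1, q3} --a--> {q0, q1, q2, q3}  [seen]
{q1, q3} --b--> {q1, q2}  [seen]
{q0, q1, q2} --a--> {q1, q3}  [seen]
{q0, q1, q2} --b--> {q0, q1, q2, q3}  [seen]
Reachable DFA states: {q0}, {q3}, {q0, q2, q3}, {q2}, {q0, q1, q2, q3}, {q1}, {q0, q1}, {q1, q2}, {q1, q3}, {q0, q1, q2}.
{q1} is among them.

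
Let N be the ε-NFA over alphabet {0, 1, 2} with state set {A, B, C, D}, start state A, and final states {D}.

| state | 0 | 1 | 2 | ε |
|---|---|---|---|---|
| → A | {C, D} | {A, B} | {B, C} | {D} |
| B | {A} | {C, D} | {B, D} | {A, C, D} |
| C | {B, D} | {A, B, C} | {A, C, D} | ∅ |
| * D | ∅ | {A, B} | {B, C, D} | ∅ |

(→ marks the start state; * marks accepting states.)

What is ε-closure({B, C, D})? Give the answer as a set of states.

Begin with {B, C, D}.
B →ε {A, C, D}; add A.
ε-closure = {A, B, C, D}.

{A, B, C, D}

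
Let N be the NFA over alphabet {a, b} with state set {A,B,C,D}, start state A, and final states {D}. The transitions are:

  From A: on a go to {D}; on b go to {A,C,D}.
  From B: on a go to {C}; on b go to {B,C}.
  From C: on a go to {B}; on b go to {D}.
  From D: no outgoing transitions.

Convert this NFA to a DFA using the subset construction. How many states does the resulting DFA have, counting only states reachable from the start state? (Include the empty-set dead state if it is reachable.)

9

Start state of the DFA: {A}.
{A} --a--> {D}  [new]
{A} --b--> {A,C,D}  [new]
{D} --a--> ∅  [new]
{D} --b--> ∅  [seen]
{A,C,D} --a--> {B,D}  [new]
{A,C,D} --b--> {A,C,D}  [seen]
∅ --a--> ∅  [seen]
∅ --b--> ∅  [seen]
{B,D} --a--> {C}  [new]
{B,D} --b--> {B,C}  [new]
{C} --a--> {B}  [new]
{C} --b--> {D}  [seen]
{B,C} --a--> {B,C}  [seen]
{B,C} --b--> {B,C,D}  [new]
{B} --a--> {C}  [seen]
{B} --b--> {B,C}  [seen]
{B,C,D} --a--> {B,C}  [seen]
{B,C,D} --b--> {B,C,D}  [seen]
Reachable DFA states: {A}, {D}, {A,C,D}, ∅, {B,D}, {C}, {B,C}, {B}, {B,C,D}.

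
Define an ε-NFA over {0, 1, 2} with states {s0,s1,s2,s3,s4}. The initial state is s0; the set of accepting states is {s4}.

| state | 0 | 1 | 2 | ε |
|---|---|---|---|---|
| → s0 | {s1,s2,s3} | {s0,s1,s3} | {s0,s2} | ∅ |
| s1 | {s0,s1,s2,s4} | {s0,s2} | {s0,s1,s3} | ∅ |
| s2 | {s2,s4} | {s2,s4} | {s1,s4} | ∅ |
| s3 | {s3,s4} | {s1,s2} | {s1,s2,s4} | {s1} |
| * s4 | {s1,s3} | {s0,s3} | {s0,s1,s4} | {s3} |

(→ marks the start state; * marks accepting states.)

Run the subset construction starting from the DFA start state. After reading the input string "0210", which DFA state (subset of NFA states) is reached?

{s0,s1,s2,s3,s4}

Start: {s0}.
δ(s0,0) = {s1,s2,s3}.
Union: {s1,s2,s3}.
After 0: {s1,s2,s3}.
δ(s1,2) = {s0,s1,s3}; δ(s2,2) = {s1,s4}; δ(s3,2) = {s1,s2,s4}.
Union: {s0,s1,s2,s3,s4}.
After 2: {s0,s1,s2,s3,s4}.
δ(s0,1) = {s0,s1,s3}; δ(s1,1) = {s0,s2}; δ(s2,1) = {s2,s4}; δ(s3,1) = {s1,s2}; δ(s4,1) = {s0,s3}.
Union: {s0,s1,s2,s3,s4}.
After 1: {s0,s1,s2,s3,s4}.
δ(s0,0) = {s1,s2,s3}; δ(s1,0) = {s0,s1,s2,s4}; δ(s2,0) = {s2,s4}; δ(s3,0) = {s3,s4}; δ(s4,0) = {s1,s3}.
Union: {s0,s1,s2,s3,s4}.
After 0: {s0,s1,s2,s3,s4}.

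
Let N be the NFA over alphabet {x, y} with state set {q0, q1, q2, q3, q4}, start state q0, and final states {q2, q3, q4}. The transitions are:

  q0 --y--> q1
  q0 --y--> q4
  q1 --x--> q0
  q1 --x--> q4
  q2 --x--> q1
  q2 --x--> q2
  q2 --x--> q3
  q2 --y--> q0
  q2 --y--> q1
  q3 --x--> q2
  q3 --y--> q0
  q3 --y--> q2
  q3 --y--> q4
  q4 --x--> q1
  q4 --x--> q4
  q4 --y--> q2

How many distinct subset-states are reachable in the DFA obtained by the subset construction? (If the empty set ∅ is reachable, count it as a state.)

Start state of the DFA: {q0}.
{q0} --x--> ∅  [new]
{q0} --y--> {q1, q4}  [new]
∅ --x--> ∅  [seen]
∅ --y--> ∅  [seen]
{q1, q4} --x--> {q0, q1, q4}  [new]
{q1, q4} --y--> {q2}  [new]
{q0, q1, q4} --x--> {q0, q1, q4}  [seen]
{q0, q1, q4} --y--> {q1, q2, q4}  [new]
{q2} --x--> {q1, q2, q3}  [new]
{q2} --y--> {q0, q1}  [new]
{q1, q2, q4} --x--> {q0, q1, q2, q3, q4}  [new]
{q1, q2, q4} --y--> {q0, q1, q2}  [new]
{q1, q2, q3} --x--> {q0, q1, q2, q3, q4}  [seen]
{q1, q2, q3} --y--> {q0, q1, q2, q4}  [new]
{q0, q1} --x--> {q0, q4}  [new]
{q0, q1} --y--> {q1, q4}  [seen]
{q0, q1, q2, q3, q4} --x--> {q0, q1, q2, q3, q4}  [seen]
{q0, q1, q2, q3, q4} --y--> {q0, q1, q2, q4}  [seen]
{q0, q1, q2} --x--> {q0, q1, q2, q3, q4}  [seen]
{q0, q1, q2} --y--> {q0, q1, q4}  [seen]
{q0, q1, q2, q4} --x--> {q0, q1, q2, q3, q4}  [seen]
{q0, q1, q2, q4} --y--> {q0, q1, q2, q4}  [seen]
{q0, q4} --x--> {q1, q4}  [seen]
{q0, q4} --y--> {q1, q2, q4}  [seen]
Reachable DFA states: {q0}, ∅, {q1, q4}, {q0, q1, q4}, {q2}, {q1, q2, q4}, {q1, q2, q3}, {q0, q1}, {q0, q1, q2, q3, q4}, {q0, q1, q2}, {q0, q1, q2, q4}, {q0, q4}.

12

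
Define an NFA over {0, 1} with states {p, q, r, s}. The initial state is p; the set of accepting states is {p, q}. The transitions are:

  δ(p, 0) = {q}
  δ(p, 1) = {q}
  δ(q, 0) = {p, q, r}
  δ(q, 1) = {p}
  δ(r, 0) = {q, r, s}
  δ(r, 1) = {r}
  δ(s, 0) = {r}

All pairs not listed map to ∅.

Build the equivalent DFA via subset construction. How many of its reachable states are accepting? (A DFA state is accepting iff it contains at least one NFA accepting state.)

Start state of the DFA: {p}.
{p} --0--> {q}  [new]
{p} --1--> {q}  [seen]
{q} --0--> {p, q, r}  [new]
{q} --1--> {p}  [seen]
{p, q, r} --0--> {p, q, r, s}  [new]
{p, q, r} --1--> {p, q, r}  [seen]
{p, q, r, s} --0--> {p, q, r, s}  [seen]
{p, q, r, s} --1--> {p, q, r}  [seen]
Reachable DFA states: {p}, {q}, {p, q, r}, {p, q, r, s}.
Accepting DFA states (contain an NFA accepting state): {p}, {q}, {p, q, r}, {p, q, r, s}.

4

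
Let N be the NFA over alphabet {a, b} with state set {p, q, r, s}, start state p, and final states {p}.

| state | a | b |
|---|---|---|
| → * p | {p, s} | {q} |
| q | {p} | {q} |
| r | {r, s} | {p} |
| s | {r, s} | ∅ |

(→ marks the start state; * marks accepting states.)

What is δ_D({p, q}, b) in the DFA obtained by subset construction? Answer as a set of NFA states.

δ(p,b) = {q}; δ(q,b) = {q}.
Union: {q}.

{q}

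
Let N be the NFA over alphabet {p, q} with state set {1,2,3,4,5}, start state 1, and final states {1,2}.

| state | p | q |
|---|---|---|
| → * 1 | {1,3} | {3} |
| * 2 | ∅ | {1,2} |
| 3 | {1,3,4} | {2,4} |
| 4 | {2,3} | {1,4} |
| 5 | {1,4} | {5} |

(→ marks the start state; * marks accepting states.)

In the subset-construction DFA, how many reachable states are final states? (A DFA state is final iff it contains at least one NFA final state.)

9

Start state of the DFA: {1}.
{1} --p--> {1,3}  [new]
{1} --q--> {3}  [new]
{1,3} --p--> {1,3,4}  [new]
{1,3} --q--> {2,3,4}  [new]
{3} --p--> {1,3,4}  [seen]
{3} --q--> {2,4}  [new]
{1,3,4} --p--> {1,2,3,4}  [new]
{1,3,4} --q--> {1,2,3,4}  [seen]
{2,3,4} --p--> {1,2,3,4}  [seen]
{2,3,4} --q--> {1,2,4}  [new]
{2,4} --p--> {2,3}  [new]
{2,4} --q--> {1,2,4}  [seen]
{1,2,3,4} --p--> {1,2,3,4}  [seen]
{1,2,3,4} --q--> {1,2,3,4}  [seen]
{1,2,4} --p--> {1,2,3}  [new]
{1,2,4} --q--> {1,2,3,4}  [seen]
{2,3} --p--> {1,3,4}  [seen]
{2,3} --q--> {1,2,4}  [seen]
{1,2,3} --p--> {1,3,4}  [seen]
{1,2,3} --q--> {1,2,3,4}  [seen]
Reachable DFA states: {1}, {1,3}, {3}, {1,3,4}, {2,3,4}, {2,4}, {1,2,3,4}, {1,2,4}, {2,3}, {1,2,3}.
Accepting DFA states (contain an NFA accepting state): {1}, {1,3}, {1,3,4}, {2,3,4}, {2,4}, {1,2,3,4}, {1,2,4}, {2,3}, {1,2,3}.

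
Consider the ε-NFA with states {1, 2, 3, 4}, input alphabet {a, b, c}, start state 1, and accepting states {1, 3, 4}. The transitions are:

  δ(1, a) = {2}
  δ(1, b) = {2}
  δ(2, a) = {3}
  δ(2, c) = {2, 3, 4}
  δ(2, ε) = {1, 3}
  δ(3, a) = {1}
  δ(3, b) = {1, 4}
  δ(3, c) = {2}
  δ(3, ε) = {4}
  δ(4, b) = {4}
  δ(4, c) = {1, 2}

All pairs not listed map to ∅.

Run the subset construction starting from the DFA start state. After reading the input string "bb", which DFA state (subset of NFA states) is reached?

{1, 2, 3, 4}

Start: {1}.
δ(1,b) = {2}.
Union: {2}.
ε-closure gives {1, 2, 3, 4}.
After b: {1, 2, 3, 4}.
δ(1,b) = {2}; δ(2,b) = ∅; δ(3,b) = {1, 4}; δ(4,b) = {4}.
Union: {1, 2, 4}.
ε-closure gives {1, 2, 3, 4}.
After b: {1, 2, 3, 4}.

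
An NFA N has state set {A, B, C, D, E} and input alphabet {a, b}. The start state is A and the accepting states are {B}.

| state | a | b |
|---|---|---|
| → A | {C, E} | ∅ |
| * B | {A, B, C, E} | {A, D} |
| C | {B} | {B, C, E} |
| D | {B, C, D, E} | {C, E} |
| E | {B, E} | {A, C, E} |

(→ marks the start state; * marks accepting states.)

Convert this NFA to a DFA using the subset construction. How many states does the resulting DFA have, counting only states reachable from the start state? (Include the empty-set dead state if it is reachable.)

Start state of the DFA: {A}.
{A} --a--> {C, E}  [new]
{A} --b--> ∅  [new]
{C, E} --a--> {B, E}  [new]
{C, E} --b--> {A, B, C, E}  [new]
∅ --a--> ∅  [seen]
∅ --b--> ∅  [seen]
{B, E} --a--> {A, B, C, E}  [seen]
{B, E} --b--> {A, C, D, E}  [new]
{A, B, C, E} --a--> {A, B, C, E}  [seen]
{A, B, C, E} --b--> {A, B, C, D, E}  [new]
{A, C, D, E} --a--> {B, C, D, E}  [new]
{A, C, D, E} --b--> {A, B, C, E}  [seen]
{A, B, C, D, E} --a--> {A, B, C, D, E}  [seen]
{A, B, C, D, E} --b--> {A, B, C, D, E}  [seen]
{B, C, D, E} --a--> {A, B, C, D, E}  [seen]
{B, C, D, E} --b--> {A, B, C, D, E}  [seen]
Reachable DFA states: {A}, {C, E}, ∅, {B, E}, {A, B, C, E}, {A, C, D, E}, {A, B, C, D, E}, {B, C, D, E}.

8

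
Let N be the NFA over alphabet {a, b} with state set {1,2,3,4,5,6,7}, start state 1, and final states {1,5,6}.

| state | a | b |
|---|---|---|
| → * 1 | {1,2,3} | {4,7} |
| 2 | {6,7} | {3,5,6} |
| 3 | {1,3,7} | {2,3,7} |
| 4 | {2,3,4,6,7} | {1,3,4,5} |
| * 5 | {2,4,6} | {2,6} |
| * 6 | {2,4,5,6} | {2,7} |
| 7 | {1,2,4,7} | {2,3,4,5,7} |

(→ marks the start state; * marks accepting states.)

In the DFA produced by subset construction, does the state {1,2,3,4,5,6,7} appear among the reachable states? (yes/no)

Start state of the DFA: {1}.
{1} --a--> {1,2,3}  [new]
{1} --b--> {4,7}  [new]
{1,2,3} --a--> {1,2,3,6,7}  [new]
{1,2,3} --b--> {2,3,4,5,6,7}  [new]
{4,7} --a--> {1,2,3,4,6,7}  [new]
{4,7} --b--> {1,2,3,4,5,7}  [new]
{1,2,3,6,7} --a--> {1,2,3,4,5,6,7}  [new]
{1,2,3,6,7} --b--> {2,3,4,5,6,7}  [seen]
{2,3,4,5,6,7} --a--> {1,2,3,4,5,6,7}  [seen]
{2,3,4,5,6,7} --b--> {1,2,3,4,5,6,7}  [seen]
{1,2,3,4,6,7} --a--> {1,2,3,4,5,6,7}  [seen]
{1,2,3,4,6,7} --b--> {1,2,3,4,5,6,7}  [seen]
{1,2,3,4,5,7} --a--> {1,2,3,4,6,7}  [seen]
{1,2,3,4,5,7} --b--> {1,2,3,4,5,6,7}  [seen]
{1,2,3,4,5,6,7} --a--> {1,2,3,4,5,6,7}  [seen]
{1,2,3,4,5,6,7} --b--> {1,2,3,4,5,6,7}  [seen]
Reachable DFA states: {1}, {1,2,3}, {4,7}, {1,2,3,6,7}, {2,3,4,5,6,7}, {1,2,3,4,6,7}, {1,2,3,4,5,7}, {1,2,3,4,5,6,7}.
{1,2,3,4,5,6,7} is among them.

yes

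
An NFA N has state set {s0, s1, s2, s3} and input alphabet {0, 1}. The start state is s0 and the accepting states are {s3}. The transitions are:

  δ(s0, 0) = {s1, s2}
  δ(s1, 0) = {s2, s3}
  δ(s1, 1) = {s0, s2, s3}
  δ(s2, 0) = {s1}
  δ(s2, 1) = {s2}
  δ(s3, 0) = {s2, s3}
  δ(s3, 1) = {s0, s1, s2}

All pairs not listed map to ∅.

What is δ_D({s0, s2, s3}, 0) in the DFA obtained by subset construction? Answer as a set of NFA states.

δ(s0,0) = {s1, s2}; δ(s2,0) = {s1}; δ(s3,0) = {s2, s3}.
Union: {s1, s2, s3}.

{s1, s2, s3}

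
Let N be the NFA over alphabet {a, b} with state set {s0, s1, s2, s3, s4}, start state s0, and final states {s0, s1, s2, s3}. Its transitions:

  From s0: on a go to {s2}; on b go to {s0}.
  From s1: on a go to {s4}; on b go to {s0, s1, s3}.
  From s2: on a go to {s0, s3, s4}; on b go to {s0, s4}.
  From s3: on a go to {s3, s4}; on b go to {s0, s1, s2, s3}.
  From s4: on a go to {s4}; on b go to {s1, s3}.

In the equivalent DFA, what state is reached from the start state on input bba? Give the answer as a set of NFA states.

{s2}

Start: {s0}.
δ(s0,b) = {s0}.
Union: {s0}.
After b: {s0}.
δ(s0,b) = {s0}.
Union: {s0}.
After b: {s0}.
δ(s0,a) = {s2}.
Union: {s2}.
After a: {s2}.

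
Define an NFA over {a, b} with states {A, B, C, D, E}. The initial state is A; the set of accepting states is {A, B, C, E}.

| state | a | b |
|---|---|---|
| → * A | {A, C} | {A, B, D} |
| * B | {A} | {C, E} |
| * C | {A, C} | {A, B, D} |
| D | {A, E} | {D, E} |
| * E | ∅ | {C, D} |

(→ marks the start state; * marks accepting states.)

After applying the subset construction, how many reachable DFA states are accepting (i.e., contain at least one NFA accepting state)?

6

Start state of the DFA: {A}.
{A} --a--> {A, C}  [new]
{A} --b--> {A, B, D}  [new]
{A, C} --a--> {A, C}  [seen]
{A, C} --b--> {A, B, D}  [seen]
{A, B, D} --a--> {A, C, E}  [new]
{A, B, D} --b--> {A, B, C, D, E}  [new]
{A, C, E} --a--> {A, C}  [seen]
{A, C, E} --b--> {A, B, C, D}  [new]
{A, B, C, D, E} --a--> {A, C, E}  [seen]
{A, B, C, D, E} --b--> {A, B, C, D, E}  [seen]
{A, B, C, D} --a--> {A, C, E}  [seen]
{A, B, C, D} --b--> {A, B, C, D, E}  [seen]
Reachable DFA states: {A}, {A, C}, {A, B, D}, {A, C, E}, {A, B, C, D, E}, {A, B, C, D}.
Accepting DFA states (contain an NFA accepting state): {A}, {A, C}, {A, B, D}, {A, C, E}, {A, B, C, D, E}, {A, B, C, D}.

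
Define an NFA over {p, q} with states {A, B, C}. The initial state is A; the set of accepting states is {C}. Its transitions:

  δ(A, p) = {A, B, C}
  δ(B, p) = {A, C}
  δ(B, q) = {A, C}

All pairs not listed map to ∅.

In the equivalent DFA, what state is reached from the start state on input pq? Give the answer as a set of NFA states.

Start: {A}.
δ(A,p) = {A, B, C}.
Union: {A, B, C}.
After p: {A, B, C}.
δ(A,q) = ∅; δ(B,q) = {A, C}; δ(C,q) = ∅.
Union: {A, C}.
After q: {A, C}.

{A, C}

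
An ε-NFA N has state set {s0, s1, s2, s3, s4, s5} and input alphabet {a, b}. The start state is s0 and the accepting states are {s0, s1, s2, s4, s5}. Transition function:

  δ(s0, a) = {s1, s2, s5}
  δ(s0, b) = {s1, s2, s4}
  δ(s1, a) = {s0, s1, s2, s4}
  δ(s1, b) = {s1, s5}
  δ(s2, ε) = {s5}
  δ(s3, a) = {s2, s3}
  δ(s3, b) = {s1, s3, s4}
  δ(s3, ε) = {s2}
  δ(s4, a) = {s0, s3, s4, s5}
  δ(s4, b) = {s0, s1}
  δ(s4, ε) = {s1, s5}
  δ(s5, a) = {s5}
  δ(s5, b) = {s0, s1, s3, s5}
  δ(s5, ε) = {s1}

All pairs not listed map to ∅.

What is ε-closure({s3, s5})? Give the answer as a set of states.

{s1, s2, s3, s5}

Begin with {s3, s5}.
s3 →ε {s2}; add s2.
s5 →ε {s1}; add s1.
ε-closure = {s1, s2, s3, s5}.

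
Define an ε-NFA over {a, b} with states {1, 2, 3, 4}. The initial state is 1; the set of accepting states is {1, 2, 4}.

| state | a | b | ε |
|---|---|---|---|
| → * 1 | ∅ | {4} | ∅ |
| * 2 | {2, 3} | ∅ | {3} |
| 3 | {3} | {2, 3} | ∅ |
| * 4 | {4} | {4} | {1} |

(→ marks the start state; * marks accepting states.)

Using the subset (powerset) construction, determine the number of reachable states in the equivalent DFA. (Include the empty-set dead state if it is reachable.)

Start state of the DFA: {1} (ε-closure of the NFA start).
{1} --a--> ∅  [new]
{1} --b--> {1, 4}  [new]
∅ --a--> ∅  [seen]
∅ --b--> ∅  [seen]
{1, 4} --a--> {1, 4}  [seen]
{1, 4} --b--> {1, 4}  [seen]
Reachable DFA states: {1}, ∅, {1, 4}.

3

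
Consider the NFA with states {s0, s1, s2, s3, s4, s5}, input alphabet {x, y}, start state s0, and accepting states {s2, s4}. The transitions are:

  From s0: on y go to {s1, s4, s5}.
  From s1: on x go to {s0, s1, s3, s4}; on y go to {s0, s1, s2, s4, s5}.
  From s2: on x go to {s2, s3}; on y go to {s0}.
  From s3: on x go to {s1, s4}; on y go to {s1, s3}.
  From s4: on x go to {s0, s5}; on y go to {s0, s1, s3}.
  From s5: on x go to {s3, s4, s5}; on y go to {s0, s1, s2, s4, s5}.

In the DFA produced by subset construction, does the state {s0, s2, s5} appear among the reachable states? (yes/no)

Start state of the DFA: {s0}.
{s0} --x--> ∅  [new]
{s0} --y--> {s1, s4, s5}  [new]
∅ --x--> ∅  [seen]
∅ --y--> ∅  [seen]
{s1, s4, s5} --x--> {s0, s1, s3, s4, s5}  [new]
{s1, s4, s5} --y--> {s0, s1, s2, s3, s4, s5}  [new]
{s0, s1, s3, s4, s5} --x--> {s0, s1, s3, s4, s5}  [seen]
{s0, s1, s3, s4, s5} --y--> {s0, s1, s2, s3, s4, s5}  [seen]
{s0, s1, s2, s3, s4, s5} --x--> {s0, s1, s2, s3, s4, s5}  [seen]
{s0, s1, s2, s3, s4, s5} --y--> {s0, s1, s2, s3, s4, s5}  [seen]
Reachable DFA states: {s0}, ∅, {s1, s4, s5}, {s0, s1, s3, s4, s5}, {s0, s1, s2, s3, s4, s5}.
{s0, s2, s5} is not among them.

no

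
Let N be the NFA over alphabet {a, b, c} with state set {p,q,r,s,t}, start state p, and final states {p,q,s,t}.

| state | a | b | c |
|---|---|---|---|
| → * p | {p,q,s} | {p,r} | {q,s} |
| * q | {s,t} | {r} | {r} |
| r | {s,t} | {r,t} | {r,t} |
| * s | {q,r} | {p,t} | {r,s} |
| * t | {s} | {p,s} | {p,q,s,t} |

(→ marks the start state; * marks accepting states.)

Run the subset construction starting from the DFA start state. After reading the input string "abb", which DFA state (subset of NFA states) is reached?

Start: {p}.
δ(p,a) = {p,q,s}.
Union: {p,q,s}.
After a: {p,q,s}.
δ(p,b) = {p,r}; δ(q,b) = {r}; δ(s,b) = {p,t}.
Union: {p,r,t}.
After b: {p,r,t}.
δ(p,b) = {p,r}; δ(r,b) = {r,t}; δ(t,b) = {p,s}.
Union: {p,r,s,t}.
After b: {p,r,s,t}.

{p,r,s,t}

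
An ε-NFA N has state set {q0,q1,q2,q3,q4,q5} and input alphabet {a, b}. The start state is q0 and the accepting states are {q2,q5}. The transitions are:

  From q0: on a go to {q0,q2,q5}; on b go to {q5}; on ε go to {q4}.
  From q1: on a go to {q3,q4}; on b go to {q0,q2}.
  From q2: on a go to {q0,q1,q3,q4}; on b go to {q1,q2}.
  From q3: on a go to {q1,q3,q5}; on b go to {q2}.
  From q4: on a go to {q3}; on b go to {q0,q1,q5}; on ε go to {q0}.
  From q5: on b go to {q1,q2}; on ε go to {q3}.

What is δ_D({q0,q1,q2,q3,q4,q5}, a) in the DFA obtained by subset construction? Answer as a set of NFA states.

{q0,q1,q2,q3,q4,q5}

δ(q0,a) = {q0,q2,q5}; δ(q1,a) = {q3,q4}; δ(q2,a) = {q0,q1,q3,q4}; δ(q3,a) = {q1,q3,q5}; δ(q4,a) = {q3}; δ(q5,a) = ∅.
Union: {q0,q1,q2,q3,q4,q5}.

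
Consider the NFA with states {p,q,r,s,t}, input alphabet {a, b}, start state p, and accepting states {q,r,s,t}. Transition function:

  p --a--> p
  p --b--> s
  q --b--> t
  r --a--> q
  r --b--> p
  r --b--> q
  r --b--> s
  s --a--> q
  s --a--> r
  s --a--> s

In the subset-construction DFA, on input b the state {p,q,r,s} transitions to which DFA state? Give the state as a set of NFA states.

δ(p,b) = {s}; δ(q,b) = {t}; δ(r,b) = {p,q,s}; δ(s,b) = ∅.
Union: {p,q,s,t}.

{p,q,s,t}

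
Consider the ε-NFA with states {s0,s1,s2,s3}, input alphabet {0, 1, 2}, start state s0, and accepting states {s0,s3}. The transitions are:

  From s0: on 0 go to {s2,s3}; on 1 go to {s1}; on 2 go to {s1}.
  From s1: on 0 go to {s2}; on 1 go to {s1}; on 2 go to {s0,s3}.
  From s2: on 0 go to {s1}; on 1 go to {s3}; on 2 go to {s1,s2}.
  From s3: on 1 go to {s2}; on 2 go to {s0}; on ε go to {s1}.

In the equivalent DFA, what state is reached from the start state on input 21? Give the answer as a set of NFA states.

Start: {s0}.
δ(s0,2) = {s1}.
Union: {s1}.
After 2: {s1}.
δ(s1,1) = {s1}.
Union: {s1}.
After 1: {s1}.

{s1}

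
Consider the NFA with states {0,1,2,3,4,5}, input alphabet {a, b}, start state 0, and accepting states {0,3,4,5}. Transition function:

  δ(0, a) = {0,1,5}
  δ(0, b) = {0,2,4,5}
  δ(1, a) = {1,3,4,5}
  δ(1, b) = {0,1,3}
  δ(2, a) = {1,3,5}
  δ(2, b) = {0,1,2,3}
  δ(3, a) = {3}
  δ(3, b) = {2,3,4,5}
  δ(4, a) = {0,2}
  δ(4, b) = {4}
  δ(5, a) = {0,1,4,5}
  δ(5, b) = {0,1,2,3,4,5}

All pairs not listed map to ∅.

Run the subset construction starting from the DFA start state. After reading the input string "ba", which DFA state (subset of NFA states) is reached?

{0,1,2,3,4,5}

Start: {0}.
δ(0,b) = {0,2,4,5}.
Union: {0,2,4,5}.
After b: {0,2,4,5}.
δ(0,a) = {0,1,5}; δ(2,a) = {1,3,5}; δ(4,a) = {0,2}; δ(5,a) = {0,1,4,5}.
Union: {0,1,2,3,4,5}.
After a: {0,1,2,3,4,5}.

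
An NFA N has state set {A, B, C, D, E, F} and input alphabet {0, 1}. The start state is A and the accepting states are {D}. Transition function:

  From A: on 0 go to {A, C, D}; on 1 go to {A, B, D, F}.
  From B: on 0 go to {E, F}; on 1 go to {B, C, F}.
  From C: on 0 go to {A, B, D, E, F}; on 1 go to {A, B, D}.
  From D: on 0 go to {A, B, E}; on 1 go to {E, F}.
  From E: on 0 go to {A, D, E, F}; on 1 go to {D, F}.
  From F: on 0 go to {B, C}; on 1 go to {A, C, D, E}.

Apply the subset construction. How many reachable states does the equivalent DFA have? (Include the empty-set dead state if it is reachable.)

5

Start state of the DFA: {A}.
{A} --0--> {A, C, D}  [new]
{A} --1--> {A, B, D, F}  [new]
{A, C, D} --0--> {A, B, C, D, E, F}  [new]
{A, C, D} --1--> {A, B, D, E, F}  [new]
{A, B, D, F} --0--> {A, B, C, D, E, F}  [seen]
{A, B, D, F} --1--> {A, B, C, D, E, F}  [seen]
{A, B, C, D, E, F} --0--> {A, B, C, D, E, F}  [seen]
{A, B, C, D, E, F} --1--> {A, B, C, D, E, F}  [seen]
{A, B, D, E, F} --0--> {A, B, C, D, E, F}  [seen]
{A, B, D, E, F} --1--> {A, B, C, D, E, F}  [seen]
Reachable DFA states: {A}, {A, C, D}, {A, B, D, F}, {A, B, C, D, E, F}, {A, B, D, E, F}.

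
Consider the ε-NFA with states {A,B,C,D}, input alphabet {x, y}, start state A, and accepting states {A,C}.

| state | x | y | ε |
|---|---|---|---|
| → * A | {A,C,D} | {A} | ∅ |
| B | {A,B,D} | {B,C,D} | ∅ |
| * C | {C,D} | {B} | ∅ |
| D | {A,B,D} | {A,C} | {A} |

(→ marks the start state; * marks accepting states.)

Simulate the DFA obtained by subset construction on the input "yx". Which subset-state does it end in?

{A,C,D}

Start: {A}.
δ(A,y) = {A}.
Union: {A}.
After y: {A}.
δ(A,x) = {A,C,D}.
Union: {A,C,D}.
After x: {A,C,D}.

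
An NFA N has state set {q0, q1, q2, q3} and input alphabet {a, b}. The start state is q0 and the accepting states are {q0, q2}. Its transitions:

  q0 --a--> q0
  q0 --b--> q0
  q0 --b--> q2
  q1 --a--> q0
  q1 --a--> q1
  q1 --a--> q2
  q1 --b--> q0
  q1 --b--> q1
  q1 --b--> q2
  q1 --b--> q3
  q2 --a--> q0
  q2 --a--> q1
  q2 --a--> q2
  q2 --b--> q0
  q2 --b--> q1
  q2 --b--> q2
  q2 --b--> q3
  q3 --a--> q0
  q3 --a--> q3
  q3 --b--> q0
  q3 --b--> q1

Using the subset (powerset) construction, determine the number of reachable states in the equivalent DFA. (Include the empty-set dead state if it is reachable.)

Start state of the DFA: {q0}.
{q0} --a--> {q0}  [seen]
{q0} --b--> {q0, q2}  [new]
{q0, q2} --a--> {q0, q1, q2}  [new]
{q0, q2} --b--> {q0, q1, q2, q3}  [new]
{q0, q1, q2} --a--> {q0, q1, q2}  [seen]
{q0, q1, q2} --b--> {q0, q1, q2, q3}  [seen]
{q0, q1, q2, q3} --a--> {q0, q1, q2, q3}  [seen]
{q0, q1, q2, q3} --b--> {q0, q1, q2, q3}  [seen]
Reachable DFA states: {q0}, {q0, q2}, {q0, q1, q2}, {q0, q1, q2, q3}.

4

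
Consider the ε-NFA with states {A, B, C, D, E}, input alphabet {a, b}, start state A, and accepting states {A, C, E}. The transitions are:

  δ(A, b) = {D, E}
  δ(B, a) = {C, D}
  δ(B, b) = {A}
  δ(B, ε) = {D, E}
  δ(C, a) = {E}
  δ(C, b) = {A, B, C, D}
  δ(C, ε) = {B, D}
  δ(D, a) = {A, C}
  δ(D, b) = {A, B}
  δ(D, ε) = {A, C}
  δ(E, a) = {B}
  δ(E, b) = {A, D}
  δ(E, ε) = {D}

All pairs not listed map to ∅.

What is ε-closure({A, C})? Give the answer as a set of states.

{A, B, C, D, E}

Begin with {A, C}.
C →ε {B, D}; add B, D.
B →ε {D, E}; add E.
ε-closure = {A, B, C, D, E}.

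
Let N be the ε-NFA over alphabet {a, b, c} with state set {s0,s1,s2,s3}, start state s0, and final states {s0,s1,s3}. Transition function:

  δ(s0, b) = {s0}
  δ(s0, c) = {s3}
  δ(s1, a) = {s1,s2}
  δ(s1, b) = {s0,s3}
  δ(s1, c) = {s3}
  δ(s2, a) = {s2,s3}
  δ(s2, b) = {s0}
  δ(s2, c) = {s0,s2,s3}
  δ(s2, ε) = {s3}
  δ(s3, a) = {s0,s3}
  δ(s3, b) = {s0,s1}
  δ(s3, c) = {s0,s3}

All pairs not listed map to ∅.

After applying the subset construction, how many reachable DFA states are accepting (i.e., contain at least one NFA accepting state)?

Start state of the DFA: {s0} (ε-closure of the NFA start).
{s0} --a--> ∅  [new]
{s0} --b--> {s0}  [seen]
{s0} --c--> {s3}  [new]
∅ --a--> ∅  [seen]
∅ --b--> ∅  [seen]
∅ --c--> ∅  [seen]
{s3} --a--> {s0,s3}  [new]
{s3} --b--> {s0,s1}  [new]
{s3} --c--> {s0,s3}  [seen]
{s0,s3} --a--> {s0,s3}  [seen]
{s0,s3} --b--> {s0,s1}  [seen]
{s0,s3} --c--> {s0,s3}  [seen]
{s0,s1} --a--> {s1,s2,s3}  [new]
{s0,s1} --b--> {s0,s3}  [seen]
{s0,s1} --c--> {s3}  [seen]
{s1,s2,s3} --a--> {s0,s1,s2,s3}  [new]
{s1,s2,s3} --b--> {s0,s1,s3}  [new]
{s1,s2,s3} --c--> {s0,s2,s3}  [new]
{s0,s1,s2,s3} --a--> {s0,s1,s2,s3}  [seen]
{s0,s1,s2,s3} --b--> {s0,s1,s3}  [seen]
{s0,s1,s2,s3} --c--> {s0,s2,s3}  [seen]
{s0,s1,s3} --a--> {s0,s1,s2,s3}  [seen]
{s0,s1,s3} --b--> {s0,s1,s3}  [seen]
{s0,s1,s3} --c--> {s0,s3}  [seen]
{s0,s2,s3} --a--> {s0,s2,s3}  [seen]
{s0,s2,s3} --b--> {s0,s1}  [seen]
{s0,s2,s3} --c--> {s0,s2,s3}  [seen]
Reachable DFA states: {s0}, ∅, {s3}, {s0,s3}, {s0,s1}, {s1,s2,s3}, {s0,s1,s2,s3}, {s0,s1,s3}, {s0,s2,s3}.
Accepting DFA states (contain an NFA accepting state): {s0}, {s3}, {s0,s3}, {s0,s1}, {s1,s2,s3}, {s0,s1,s2,s3}, {s0,s1,s3}, {s0,s2,s3}.

8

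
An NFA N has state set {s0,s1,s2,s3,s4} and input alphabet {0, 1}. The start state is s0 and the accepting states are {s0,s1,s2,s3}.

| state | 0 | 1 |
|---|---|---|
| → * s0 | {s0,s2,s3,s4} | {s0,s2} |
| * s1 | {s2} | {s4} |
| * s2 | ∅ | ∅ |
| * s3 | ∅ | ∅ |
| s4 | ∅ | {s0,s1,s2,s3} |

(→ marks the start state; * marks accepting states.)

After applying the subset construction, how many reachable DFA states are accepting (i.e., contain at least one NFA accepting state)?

5

Start state of the DFA: {s0}.
{s0} --0--> {s0,s2,s3,s4}  [new]
{s0} --1--> {s0,s2}  [new]
{s0,s2,s3,s4} --0--> {s0,s2,s3,s4}  [seen]
{s0,s2,s3,s4} --1--> {s0,s1,s2,s3}  [new]
{s0,s2} --0--> {s0,s2,s3,s4}  [seen]
{s0,s2} --1--> {s0,s2}  [seen]
{s0,s1,s2,s3} --0--> {s0,s2,s3,s4}  [seen]
{s0,s1,s2,s3} --1--> {s0,s2,s4}  [new]
{s0,s2,s4} --0--> {s0,s2,s3,s4}  [seen]
{s0,s2,s4} --1--> {s0,s1,s2,s3}  [seen]
Reachable DFA states: {s0}, {s0,s2,s3,s4}, {s0,s2}, {s0,s1,s2,s3}, {s0,s2,s4}.
Accepting DFA states (contain an NFA accepting state): {s0}, {s0,s2,s3,s4}, {s0,s2}, {s0,s1,s2,s3}, {s0,s2,s4}.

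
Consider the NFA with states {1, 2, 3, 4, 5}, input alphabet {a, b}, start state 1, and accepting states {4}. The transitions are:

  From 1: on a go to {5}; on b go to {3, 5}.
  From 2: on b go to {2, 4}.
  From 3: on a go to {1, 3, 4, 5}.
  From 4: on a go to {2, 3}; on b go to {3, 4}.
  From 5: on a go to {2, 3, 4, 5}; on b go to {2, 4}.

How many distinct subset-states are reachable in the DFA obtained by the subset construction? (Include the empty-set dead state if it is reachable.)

Start state of the DFA: {1}.
{1} --a--> {5}  [new]
{1} --b--> {3, 5}  [new]
{5} --a--> {2, 3, 4, 5}  [new]
{5} --b--> {2, 4}  [new]
{3, 5} --a--> {1, 2, 3, 4, 5}  [new]
{3, 5} --b--> {2, 4}  [seen]
{2, 3, 4, 5} --a--> {1, 2, 3, 4, 5}  [seen]
{2, 3, 4, 5} --b--> {2, 3, 4}  [new]
{2, 4} --a--> {2, 3}  [new]
{2, 4} --b--> {2, 3, 4}  [seen]
{1, 2, 3, 4, 5} --a--> {1, 2, 3, 4, 5}  [seen]
{1, 2, 3, 4, 5} --b--> {2, 3, 4, 5}  [seen]
{2, 3, 4} --a--> {1, 2, 3, 4, 5}  [seen]
{2, 3, 4} --b--> {2, 3, 4}  [seen]
{2, 3} --a--> {1, 3, 4, 5}  [new]
{2, 3} --b--> {2, 4}  [seen]
{1, 3, 4, 5} --a--> {1, 2, 3, 4, 5}  [seen]
{1, 3, 4, 5} --b--> {2, 3, 4, 5}  [seen]
Reachable DFA states: {1}, {5}, {3, 5}, {2, 3, 4, 5}, {2, 4}, {1, 2, 3, 4, 5}, {2, 3, 4}, {2, 3}, {1, 3, 4, 5}.

9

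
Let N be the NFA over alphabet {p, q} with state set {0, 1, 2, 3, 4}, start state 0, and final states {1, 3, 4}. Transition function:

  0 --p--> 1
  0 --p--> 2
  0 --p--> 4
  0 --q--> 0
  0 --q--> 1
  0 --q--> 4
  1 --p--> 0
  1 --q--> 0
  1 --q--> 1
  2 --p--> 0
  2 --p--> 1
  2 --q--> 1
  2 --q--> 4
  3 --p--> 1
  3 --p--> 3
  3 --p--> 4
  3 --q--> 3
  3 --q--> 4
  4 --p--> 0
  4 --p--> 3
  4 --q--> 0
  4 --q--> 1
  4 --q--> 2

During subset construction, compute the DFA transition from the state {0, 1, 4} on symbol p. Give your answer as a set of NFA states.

δ(0,p) = {1, 2, 4}; δ(1,p) = {0}; δ(4,p) = {0, 3}.
Union: {0, 1, 2, 3, 4}.

{0, 1, 2, 3, 4}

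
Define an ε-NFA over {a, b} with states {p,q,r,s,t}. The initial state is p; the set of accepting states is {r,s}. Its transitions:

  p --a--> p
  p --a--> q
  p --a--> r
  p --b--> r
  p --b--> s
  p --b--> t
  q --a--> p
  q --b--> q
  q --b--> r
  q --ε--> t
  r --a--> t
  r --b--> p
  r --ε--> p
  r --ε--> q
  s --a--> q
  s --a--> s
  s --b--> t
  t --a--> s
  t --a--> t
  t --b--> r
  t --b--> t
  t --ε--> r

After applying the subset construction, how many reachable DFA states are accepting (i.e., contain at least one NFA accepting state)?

Start state of the DFA: {p} (ε-closure of the NFA start).
{p} --a--> {p,q,r,t}  [new]
{p} --b--> {p,q,r,s,t}  [new]
{p,q,r,t} --a--> {p,q,r,s,t}  [seen]
{p,q,r,t} --b--> {p,q,r,s,t}  [seen]
{p,q,r,s,t} --a--> {p,q,r,s,t}  [seen]
{p,q,r,s,t} --b--> {p,q,r,s,t}  [seen]
Reachable DFA states: {p}, {p,q,r,t}, {p,q,r,s,t}.
Accepting DFA states (contain an NFA accepting state): {p,q,r,t}, {p,q,r,s,t}.

2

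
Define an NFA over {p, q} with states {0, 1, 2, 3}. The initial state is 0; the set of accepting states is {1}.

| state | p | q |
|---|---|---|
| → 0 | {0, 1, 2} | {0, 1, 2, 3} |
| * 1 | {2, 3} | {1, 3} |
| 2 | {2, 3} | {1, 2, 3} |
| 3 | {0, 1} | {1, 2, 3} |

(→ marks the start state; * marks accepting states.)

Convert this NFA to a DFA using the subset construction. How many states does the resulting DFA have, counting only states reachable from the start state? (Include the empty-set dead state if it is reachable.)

Start state of the DFA: {0}.
{0} --p--> {0, 1, 2}  [new]
{0} --q--> {0, 1, 2, 3}  [new]
{0, 1, 2} --p--> {0, 1, 2, 3}  [seen]
{0, 1, 2} --q--> {0, 1, 2, 3}  [seen]
{0, 1, 2, 3} --p--> {0, 1, 2, 3}  [seen]
{0, 1, 2, 3} --q--> {0, 1, 2, 3}  [seen]
Reachable DFA states: {0}, {0, 1, 2}, {0, 1, 2, 3}.

3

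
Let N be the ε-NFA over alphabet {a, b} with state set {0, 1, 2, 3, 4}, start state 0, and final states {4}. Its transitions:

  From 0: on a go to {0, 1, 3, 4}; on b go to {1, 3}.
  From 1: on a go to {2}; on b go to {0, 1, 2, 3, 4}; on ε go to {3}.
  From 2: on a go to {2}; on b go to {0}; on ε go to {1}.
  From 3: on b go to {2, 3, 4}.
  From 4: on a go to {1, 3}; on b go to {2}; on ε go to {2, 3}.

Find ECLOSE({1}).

Begin with {1}.
1 →ε {3}; add 3.
ε-closure = {1, 3}.

{1, 3}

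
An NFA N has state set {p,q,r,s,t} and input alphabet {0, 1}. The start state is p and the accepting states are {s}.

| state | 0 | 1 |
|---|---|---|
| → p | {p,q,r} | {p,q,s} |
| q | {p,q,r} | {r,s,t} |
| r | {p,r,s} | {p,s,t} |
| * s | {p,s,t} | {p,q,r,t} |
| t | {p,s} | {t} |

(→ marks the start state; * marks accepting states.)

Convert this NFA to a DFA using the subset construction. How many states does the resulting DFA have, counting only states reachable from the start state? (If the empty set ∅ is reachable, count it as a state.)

Start state of the DFA: {p}.
{p} --0--> {p,q,r}  [new]
{p} --1--> {p,q,s}  [new]
{p,q,r} --0--> {p,q,r,s}  [new]
{p,q,r} --1--> {p,q,r,s,t}  [new]
{p,q,s} --0--> {p,q,r,s,t}  [seen]
{p,q,s} --1--> {p,q,r,s,t}  [seen]
{p,q,r,s} --0--> {p,q,r,s,t}  [seen]
{p,q,r,s} --1--> {p,q,r,s,t}  [seen]
{p,q,r,s,t} --0--> {p,q,r,s,t}  [seen]
{p,q,r,s,t} --1--> {p,q,r,s,t}  [seen]
Reachable DFA states: {p}, {p,q,r}, {p,q,s}, {p,q,r,s}, {p,q,r,s,t}.

5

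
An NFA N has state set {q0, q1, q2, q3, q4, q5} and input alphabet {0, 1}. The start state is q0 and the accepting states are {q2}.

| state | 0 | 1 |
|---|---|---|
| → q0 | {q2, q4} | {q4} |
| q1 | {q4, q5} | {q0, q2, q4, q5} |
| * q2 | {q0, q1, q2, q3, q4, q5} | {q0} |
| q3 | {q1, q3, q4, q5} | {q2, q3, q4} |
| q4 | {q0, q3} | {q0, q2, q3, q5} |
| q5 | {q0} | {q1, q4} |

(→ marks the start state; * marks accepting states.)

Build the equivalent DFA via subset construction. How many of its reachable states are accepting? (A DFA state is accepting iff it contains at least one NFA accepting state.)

Start state of the DFA: {q0}.
{q0} --0--> {q2, q4}  [new]
{q0} --1--> {q4}  [new]
{q2, q4} --0--> {q0, q1, q2, q3, q4, q5}  [new]
{q2, q4} --1--> {q0, q2, q3, q5}  [new]
{q4} --0--> {q0, q3}  [new]
{q4} --1--> {q0, q2, q3, q5}  [seen]
{q0, q1, q2, q3, q4, q5} --0--> {q0, q1, q2, q3, q4, q5}  [seen]
{q0, q1, q2, q3, q4, q5} --1--> {q0, q1, q2, q3, q4, q5}  [seen]
{q0, q2, q3, q5} --0--> {q0, q1, q2, q3, q4, q5}  [seen]
{q0, q2, q3, q5} --1--> {q0, q1, q2, q3, q4}  [new]
{q0, q3} --0--> {q1, q2, q3, q4, q5}  [new]
{q0, q3} --1--> {q2, q3, q4}  [new]
{q0, q1, q2, q3, q4} --0--> {q0, q1, q2, q3, q4, q5}  [seen]
{q0, q1, q2, q3, q4} --1--> {q0, q2, q3, q4, q5}  [new]
{q1, q2, q3, q4, q5} --0--> {q0, q1, q2, q3, q4, q5}  [seen]
{q1, q2, q3, q4, q5} --1--> {q0, q1, q2, q3, q4, q5}  [seen]
{q2, q3, q4} --0--> {q0, q1, q2, q3, q4, q5}  [seen]
{q2, q3, q4} --1--> {q0, q2, q3, q4, q5}  [seen]
{q0, q2, q3, q4, q5} --0--> {q0, q1, q2, q3, q4, q5}  [seen]
{q0, q2, q3, q4, q5} --1--> {q0, q1, q2, q3, q4, q5}  [seen]
Reachable DFA states: {q0}, {q2, q4}, {q4}, {q0, q1, q2, q3, q4, q5}, {q0, q2, q3, q5}, {q0, q3}, {q0, q1, q2, q3, q4}, {q1, q2, q3, q4, q5}, {q2, q3, q4}, {q0, q2, q3, q4, q5}.
Accepting DFA states (contain an NFA accepting state): {q2, q4}, {q0, q1, q2, q3, q4, q5}, {q0, q2, q3, q5}, {q0, q1, q2, q3, q4}, {q1, q2, q3, q4, q5}, {q2, q3, q4}, {q0, q2, q3, q4, q5}.

7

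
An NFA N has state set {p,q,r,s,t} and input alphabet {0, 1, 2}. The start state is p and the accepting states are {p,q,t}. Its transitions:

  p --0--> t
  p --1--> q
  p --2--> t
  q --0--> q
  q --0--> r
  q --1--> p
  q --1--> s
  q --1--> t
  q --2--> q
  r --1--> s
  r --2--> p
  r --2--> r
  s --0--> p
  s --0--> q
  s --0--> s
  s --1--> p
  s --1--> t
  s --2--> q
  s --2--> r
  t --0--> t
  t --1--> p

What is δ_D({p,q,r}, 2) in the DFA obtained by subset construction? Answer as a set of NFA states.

{p,q,r,t}

δ(p,2) = {t}; δ(q,2) = {q}; δ(r,2) = {p,r}.
Union: {p,q,r,t}.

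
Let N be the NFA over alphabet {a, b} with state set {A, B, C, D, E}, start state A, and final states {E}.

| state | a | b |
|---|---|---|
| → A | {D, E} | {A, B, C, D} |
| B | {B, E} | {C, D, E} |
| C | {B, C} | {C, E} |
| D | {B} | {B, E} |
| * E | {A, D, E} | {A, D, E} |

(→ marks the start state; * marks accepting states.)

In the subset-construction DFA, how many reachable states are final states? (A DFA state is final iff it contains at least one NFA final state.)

Start state of the DFA: {A}.
{A} --a--> {D, E}  [new]
{A} --b--> {A, B, C, D}  [new]
{D, E} --a--> {A, B, D, E}  [new]
{D, E} --b--> {A, B, D, E}  [seen]
{A, B, C, D} --a--> {B, C, D, E}  [new]
{A, B, C, D} --b--> {A, B, C, D, E}  [new]
{A, B, D, E} --a--> {A, B, D, E}  [seen]
{A, B, D, E} --b--> {A, B, C, D, E}  [seen]
{B, C, D, E} --a--> {A, B, C, D, E}  [seen]
{B, C, D, E} --b--> {A, B, C, D, E}  [seen]
{A, B, C, D, E} --a--> {A, B, C, D, E}  [seen]
{A, B, C, D, E} --b--> {A, B, C, D, E}  [seen]
Reachable DFA states: {A}, {D, E}, {A, B, C, D}, {A, B, D, E}, {B, C, D, E}, {A, B, C, D, E}.
Accepting DFA states (contain an NFA accepting state): {D, E}, {A, B, D, E}, {B, C, D, E}, {A, B, C, D, E}.

4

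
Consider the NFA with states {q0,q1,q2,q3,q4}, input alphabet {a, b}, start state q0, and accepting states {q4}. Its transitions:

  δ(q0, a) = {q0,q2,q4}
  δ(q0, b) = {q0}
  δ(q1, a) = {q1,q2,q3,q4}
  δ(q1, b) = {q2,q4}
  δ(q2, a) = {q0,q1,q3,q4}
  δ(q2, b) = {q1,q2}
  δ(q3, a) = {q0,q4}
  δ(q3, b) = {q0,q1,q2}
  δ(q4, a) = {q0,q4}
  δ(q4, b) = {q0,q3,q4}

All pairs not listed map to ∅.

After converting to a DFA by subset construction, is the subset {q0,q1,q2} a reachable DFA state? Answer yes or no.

Start state of the DFA: {q0}.
{q0} --a--> {q0,q2,q4}  [new]
{q0} --b--> {q0}  [seen]
{q0,q2,q4} --a--> {q0,q1,q2,q3,q4}  [new]
{q0,q2,q4} --b--> {q0,q1,q2,q3,q4}  [seen]
{q0,q1,q2,q3,q4} --a--> {q0,q1,q2,q3,q4}  [seen]
{q0,q1,q2,q3,q4} --b--> {q0,q1,q2,q3,q4}  [seen]
Reachable DFA states: {q0}, {q0,q2,q4}, {q0,q1,q2,q3,q4}.
{q0,q1,q2} is not among them.

no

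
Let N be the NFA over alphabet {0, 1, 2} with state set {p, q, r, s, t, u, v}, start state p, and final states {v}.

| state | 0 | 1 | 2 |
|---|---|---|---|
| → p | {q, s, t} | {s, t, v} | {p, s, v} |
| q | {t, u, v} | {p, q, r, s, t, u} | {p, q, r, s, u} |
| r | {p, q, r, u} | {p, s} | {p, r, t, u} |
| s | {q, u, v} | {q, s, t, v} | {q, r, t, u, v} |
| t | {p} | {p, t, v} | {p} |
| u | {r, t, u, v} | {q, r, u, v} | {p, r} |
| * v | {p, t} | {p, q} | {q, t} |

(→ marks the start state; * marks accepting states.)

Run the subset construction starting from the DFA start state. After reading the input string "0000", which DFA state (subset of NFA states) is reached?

Start: {p}.
δ(p,0) = {q, s, t}.
Union: {q, s, t}.
After 0: {q, s, t}.
δ(q,0) = {t, u, v}; δ(s,0) = {q, u, v}; δ(t,0) = {p}.
Union: {p, q, t, u, v}.
After 0: {p, q, t, u, v}.
δ(p,0) = {q, s, t}; δ(q,0) = {t, u, v}; δ(t,0) = {p}; δ(u,0) = {r, t, u, v}; δ(v,0) = {p, t}.
Union: {p, q, r, s, t, u, v}.
After 0: {p, q, r, s, t, u, v}.
δ(p,0) = {q, s, t}; δ(q,0) = {t, u, v}; δ(r,0) = {p, q, r, u}; δ(s,0) = {q, u, v}; δ(t,0) = {p}; δ(u,0) = {r, t, u, v}; δ(v,0) = {p, t}.
Union: {p, q, r, s, t, u, v}.
After 0: {p, q, r, s, t, u, v}.

{p, q, r, s, t, u, v}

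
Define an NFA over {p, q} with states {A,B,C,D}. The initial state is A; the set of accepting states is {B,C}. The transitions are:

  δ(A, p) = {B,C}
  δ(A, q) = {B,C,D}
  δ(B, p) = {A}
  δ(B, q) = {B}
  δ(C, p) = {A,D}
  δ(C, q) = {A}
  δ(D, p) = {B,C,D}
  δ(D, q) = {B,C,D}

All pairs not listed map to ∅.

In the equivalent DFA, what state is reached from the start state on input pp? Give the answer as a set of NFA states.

Start: {A}.
δ(A,p) = {B,C}.
Union: {B,C}.
After p: {B,C}.
δ(B,p) = {A}; δ(C,p) = {A,D}.
Union: {A,D}.
After p: {A,D}.

{A,D}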